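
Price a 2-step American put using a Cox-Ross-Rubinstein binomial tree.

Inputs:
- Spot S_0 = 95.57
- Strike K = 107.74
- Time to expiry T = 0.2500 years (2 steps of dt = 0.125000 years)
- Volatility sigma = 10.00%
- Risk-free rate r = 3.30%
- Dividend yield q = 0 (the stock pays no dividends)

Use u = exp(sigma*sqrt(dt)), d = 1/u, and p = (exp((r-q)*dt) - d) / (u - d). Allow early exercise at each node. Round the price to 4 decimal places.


Answer: Price = V(0,0) = 12.1700

Derivation:
dt = T/N = 0.125000
u = exp(sigma*sqrt(dt)) = 1.035988; d = 1/u = 0.965262
p = (exp((r-q)*dt) - d) / (u - d) = 0.549607
Discount per step: exp(-r*dt) = 0.995883
Stock lattice S(k, i) with i counting down-moves:
  k=0: S(0,0) = 95.5700
  k=1: S(1,0) = 99.0094; S(1,1) = 92.2501
  k=2: S(2,0) = 102.5725; S(2,1) = 95.5700; S(2,2) = 89.0456
Terminal payoffs V(N, i) = max(K - S_T, 0):
  V(2,0) = 5.167523; V(2,1) = 12.170000; V(2,2) = 18.694428
Backward induction: V(k, i) = exp(-r*dt) * [p * V(k+1, i) + (1-p) * V(k+1, i+1)]; then take max(V_cont, immediate exercise) for American.
  V(1,0) = exp(-r*dt) * [p*5.167523 + (1-p)*12.170000] = 8.287137; exercise = 8.730649; V(1,0) = max -> 8.730649
  V(1,1) = exp(-r*dt) * [p*12.170000 + (1-p)*18.694428] = 15.046364; exercise = 15.489876; V(1,1) = max -> 15.489876
  V(0,0) = exp(-r*dt) * [p*8.730649 + (1-p)*15.489876] = 11.726488; exercise = 12.170000; V(0,0) = max -> 12.170000


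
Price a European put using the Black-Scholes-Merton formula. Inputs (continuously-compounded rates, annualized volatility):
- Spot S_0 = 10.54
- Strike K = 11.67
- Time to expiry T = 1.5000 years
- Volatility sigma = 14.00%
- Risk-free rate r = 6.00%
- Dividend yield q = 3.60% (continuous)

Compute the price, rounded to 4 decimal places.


d1 = (ln(S/K) + (r - q + 0.5*sigma^2) * T) / (sigma * sqrt(T)) = -0.29827730
d2 = d1 - sigma * sqrt(T) = -0.46974158
exp(-rT) = 0.91393119; exp(-qT) = 0.94743211
P = K * exp(-rT) * N(-d2) - S_0 * exp(-qT) * N(-d1)
N(-d1) = 0.61725424; N(-d2) = 0.68073017
P = 11.6700 * 0.91393119 * 0.68073017 - 10.5400 * 0.94743211 * 0.61725424 = 1.0965

Answer: Price = 1.0965


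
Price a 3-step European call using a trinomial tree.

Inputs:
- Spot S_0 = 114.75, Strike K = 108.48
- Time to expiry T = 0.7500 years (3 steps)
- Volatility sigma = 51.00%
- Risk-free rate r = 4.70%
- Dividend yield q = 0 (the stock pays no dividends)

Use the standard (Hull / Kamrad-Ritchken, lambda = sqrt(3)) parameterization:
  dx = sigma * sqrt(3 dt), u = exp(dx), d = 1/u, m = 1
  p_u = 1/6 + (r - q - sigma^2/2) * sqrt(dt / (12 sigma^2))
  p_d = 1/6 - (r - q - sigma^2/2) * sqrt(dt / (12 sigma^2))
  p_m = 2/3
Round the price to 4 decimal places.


dt = T/N = 0.250000; dx = sigma*sqrt(3*dt) = 0.441673
u = exp(dx) = 1.555307; d = 1/u = 0.642960
p_u = 0.143162, p_m = 0.666667, p_d = 0.190171
Discount per step: exp(-r*dt) = 0.988319
Stock lattice S(k, j) with j the centered position index:
  k=0: S(0,+0) = 114.7500
  k=1: S(1,-1) = 73.7796; S(1,+0) = 114.7500; S(1,+1) = 178.4715
  k=2: S(2,-2) = 47.4374; S(2,-1) = 73.7796; S(2,+0) = 114.7500; S(2,+1) = 178.4715; S(2,+2) = 277.5779
  k=3: S(3,-3) = 30.5003; S(3,-2) = 47.4374; S(3,-1) = 73.7796; S(3,+0) = 114.7500; S(3,+1) = 178.4715; S(3,+2) = 277.5779; S(3,+3) = 431.7189
Terminal payoffs V(N, j) = max(S_T - K, 0):
  V(3,-3) = 0.000000; V(3,-2) = 0.000000; V(3,-1) = 0.000000; V(3,+0) = 6.270000; V(3,+1) = 69.991479; V(3,+2) = 169.097941; V(3,+3) = 323.238915
Backward induction: V(k, j) = exp(-r*dt) * [p_u * V(k+1, j+1) + p_m * V(k+1, j) + p_d * V(k+1, j-1)]
  V(2,-2) = exp(-r*dt) * [p_u*0.000000 + p_m*0.000000 + p_d*0.000000] = 0.000000
  V(2,-1) = exp(-r*dt) * [p_u*6.270000 + p_m*0.000000 + p_d*0.000000] = 0.887142
  V(2,+0) = exp(-r*dt) * [p_u*69.991479 + p_m*6.270000 + p_d*0.000000] = 14.034265
  V(2,+1) = exp(-r*dt) * [p_u*169.097941 + p_m*69.991479 + p_d*6.270000] = 71.220035
  V(2,+2) = exp(-r*dt) * [p_u*323.238915 + p_m*169.097941 + p_d*69.991479] = 170.305048
  V(1,-1) = exp(-r*dt) * [p_u*14.034265 + p_m*0.887142 + p_d*0.000000] = 2.570227
  V(1,+0) = exp(-r*dt) * [p_u*71.220035 + p_m*14.034265 + p_d*0.887142] = 19.490543
  V(1,+1) = exp(-r*dt) * [p_u*170.305048 + p_m*71.220035 + p_d*14.034265] = 73.659589
  V(0,+0) = exp(-r*dt) * [p_u*73.659589 + p_m*19.490543 + p_d*2.570227] = 23.747080

Answer: Price = V(0,0) = 23.7471


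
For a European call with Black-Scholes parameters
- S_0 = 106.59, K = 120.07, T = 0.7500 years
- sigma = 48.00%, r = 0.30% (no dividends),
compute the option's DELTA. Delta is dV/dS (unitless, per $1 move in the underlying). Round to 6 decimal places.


d1 = -0.0732157298; d2 = -0.4889079236
phi(d1) = 0.3978744385; exp(-qT) = 1.0000000000; exp(-rT) = 0.9977525294
N(d1) = 0.4708172247
Delta = exp(-qT) * N(d1) = 1.0000000000 * 0.4708172247 = 0.470817

Answer: Delta = 0.470817


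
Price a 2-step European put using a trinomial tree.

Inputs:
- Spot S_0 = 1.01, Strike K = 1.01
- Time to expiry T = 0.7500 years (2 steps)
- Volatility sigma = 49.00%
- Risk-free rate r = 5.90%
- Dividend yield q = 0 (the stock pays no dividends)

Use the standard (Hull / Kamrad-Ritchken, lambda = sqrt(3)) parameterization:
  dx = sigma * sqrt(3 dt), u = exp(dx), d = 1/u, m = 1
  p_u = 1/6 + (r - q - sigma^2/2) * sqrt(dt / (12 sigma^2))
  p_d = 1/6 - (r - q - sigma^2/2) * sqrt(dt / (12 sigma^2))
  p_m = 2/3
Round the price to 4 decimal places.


dt = T/N = 0.375000; dx = sigma*sqrt(3*dt) = 0.519723
u = exp(dx) = 1.681563; d = 1/u = 0.594685
p_u = 0.144642, p_m = 0.666667, p_d = 0.188692
Discount per step: exp(-r*dt) = 0.978118
Stock lattice S(k, j) with j the centered position index:
  k=0: S(0,+0) = 1.0100
  k=1: S(1,-1) = 0.6006; S(1,+0) = 1.0100; S(1,+1) = 1.6984
  k=2: S(2,-2) = 0.3572; S(2,-1) = 0.6006; S(2,+0) = 1.0100; S(2,+1) = 1.6984; S(2,+2) = 2.8559
Terminal payoffs V(N, j) = max(K - S_T, 0):
  V(2,-2) = 0.652813; V(2,-1) = 0.409368; V(2,+0) = 0.000000; V(2,+1) = 0.000000; V(2,+2) = 0.000000
Backward induction: V(k, j) = exp(-r*dt) * [p_u * V(k+1, j+1) + p_m * V(k+1, j) + p_d * V(k+1, j-1)]
  V(1,-1) = exp(-r*dt) * [p_u*0.000000 + p_m*0.409368 + p_d*0.652813] = 0.387425
  V(1,+0) = exp(-r*dt) * [p_u*0.000000 + p_m*0.000000 + p_d*0.409368] = 0.075554
  V(1,+1) = exp(-r*dt) * [p_u*0.000000 + p_m*0.000000 + p_d*0.000000] = 0.000000
  V(0,+0) = exp(-r*dt) * [p_u*0.000000 + p_m*0.075554 + p_d*0.387425] = 0.120771

Answer: Price = V(0,0) = 0.1208


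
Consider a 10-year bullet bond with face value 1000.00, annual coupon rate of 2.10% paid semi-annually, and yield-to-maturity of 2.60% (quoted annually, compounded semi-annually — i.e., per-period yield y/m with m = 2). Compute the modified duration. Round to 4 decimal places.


Coupon per period c = face * coupon_rate / m = 10.500000
Periods per year m = 2; per-period yield y/m = 0.013000
Number of cashflows N = 20
Cashflows (t years, CF_t, discount factor 1/(1+y/m)^(m*t), PV):
  t = 0.5000: CF_t = 10.500000, DF = 0.987167, PV = 10.365252
  t = 1.0000: CF_t = 10.500000, DF = 0.974498, PV = 10.232233
  t = 1.5000: CF_t = 10.500000, DF = 0.961992, PV = 10.100921
  t = 2.0000: CF_t = 10.500000, DF = 0.949647, PV = 9.971294
  t = 2.5000: CF_t = 10.500000, DF = 0.937460, PV = 9.843331
  t = 3.0000: CF_t = 10.500000, DF = 0.925429, PV = 9.717009
  t = 3.5000: CF_t = 10.500000, DF = 0.913553, PV = 9.592309
  t = 4.0000: CF_t = 10.500000, DF = 0.901829, PV = 9.469210
  t = 4.5000: CF_t = 10.500000, DF = 0.890256, PV = 9.347690
  t = 5.0000: CF_t = 10.500000, DF = 0.878831, PV = 9.227729
  t = 5.5000: CF_t = 10.500000, DF = 0.867553, PV = 9.109308
  t = 6.0000: CF_t = 10.500000, DF = 0.856420, PV = 8.992407
  t = 6.5000: CF_t = 10.500000, DF = 0.845429, PV = 8.877006
  t = 7.0000: CF_t = 10.500000, DF = 0.834580, PV = 8.763086
  t = 7.5000: CF_t = 10.500000, DF = 0.823869, PV = 8.650628
  t = 8.0000: CF_t = 10.500000, DF = 0.813296, PV = 8.539613
  t = 8.5000: CF_t = 10.500000, DF = 0.802859, PV = 8.430022
  t = 9.0000: CF_t = 10.500000, DF = 0.792556, PV = 8.321838
  t = 9.5000: CF_t = 10.500000, DF = 0.782385, PV = 8.215043
  t = 10.0000: CF_t = 1010.500000, DF = 0.772345, PV = 780.454179
Price P = sum_t PV_t = 956.220108
First compute Macaulay numerator sum_t t * PV_t:
  t * PV_t at t = 0.5000: 5.182626
  t * PV_t at t = 1.0000: 10.232233
  t * PV_t at t = 1.5000: 15.151381
  t * PV_t at t = 2.0000: 19.942588
  t * PV_t at t = 2.5000: 24.608327
  t * PV_t at t = 3.0000: 29.151028
  t * PV_t at t = 3.5000: 33.573083
  t * PV_t at t = 4.0000: 37.876839
  t * PV_t at t = 4.5000: 42.064604
  t * PV_t at t = 5.0000: 46.138646
  t * PV_t at t = 5.5000: 50.101196
  t * PV_t at t = 6.0000: 53.954442
  t * PV_t at t = 6.5000: 57.700538
  t * PV_t at t = 7.0000: 61.341601
  t * PV_t at t = 7.5000: 64.879707
  t * PV_t at t = 8.0000: 68.316901
  t * PV_t at t = 8.5000: 71.655190
  t * PV_t at t = 9.0000: 74.896546
  t * PV_t at t = 9.5000: 78.042908
  t * PV_t at t = 10.0000: 7804.541794
Macaulay duration D = 8649.352179 / 956.220108 = 9.045357
Modified duration = D / (1 + y/m) = 9.045357 / (1 + 0.013000) = 8.929276

Answer: Modified duration = 8.9293


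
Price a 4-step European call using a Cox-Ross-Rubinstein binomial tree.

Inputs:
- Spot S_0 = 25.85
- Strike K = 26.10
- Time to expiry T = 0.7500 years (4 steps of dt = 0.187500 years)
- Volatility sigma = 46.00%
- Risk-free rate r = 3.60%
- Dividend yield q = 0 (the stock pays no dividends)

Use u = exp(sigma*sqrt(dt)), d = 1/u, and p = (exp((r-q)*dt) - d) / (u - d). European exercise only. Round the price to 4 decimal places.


Answer: Price = V(0,0) = 4.0737

Derivation:
dt = T/N = 0.187500
u = exp(sigma*sqrt(dt)) = 1.220409; d = 1/u = 0.819398
p = (exp((r-q)*dt) - d) / (u - d) = 0.467257
Discount per step: exp(-r*dt) = 0.993273
Stock lattice S(k, i) with i counting down-moves:
  k=0: S(0,0) = 25.8500
  k=1: S(1,0) = 31.5476; S(1,1) = 21.1814
  k=2: S(2,0) = 38.5009; S(2,1) = 25.8500; S(2,2) = 17.3560
  k=3: S(3,0) = 46.9869; S(3,1) = 31.5476; S(3,2) = 21.1814; S(3,3) = 14.2215
  k=4: S(4,0) = 57.3432; S(4,1) = 38.5009; S(4,2) = 25.8500; S(4,3) = 17.3560; S(4,4) = 11.6530
Terminal payoffs V(N, i) = max(S_T - K, 0):
  V(4,0) = 31.243183; V(4,1) = 12.400926; V(4,2) = 0.000000; V(4,3) = 0.000000; V(4,4) = 0.000000
Backward induction: V(k, i) = exp(-r*dt) * [p * V(k+1, i) + (1-p) * V(k+1, i+1)].
  V(3,0) = exp(-r*dt) * [p*31.243183 + (1-p)*12.400926] = 21.062448
  V(3,1) = exp(-r*dt) * [p*12.400926 + (1-p)*0.000000] = 5.755438
  V(3,2) = exp(-r*dt) * [p*0.000000 + (1-p)*0.000000] = 0.000000
  V(3,3) = exp(-r*dt) * [p*0.000000 + (1-p)*0.000000] = 0.000000
  V(2,0) = exp(-r*dt) * [p*21.062448 + (1-p)*5.755438] = 12.820910
  V(2,1) = exp(-r*dt) * [p*5.755438 + (1-p)*0.000000] = 2.671177
  V(2,2) = exp(-r*dt) * [p*0.000000 + (1-p)*0.000000] = 0.000000
  V(1,0) = exp(-r*dt) * [p*12.820910 + (1-p)*2.671177] = 7.363836
  V(1,1) = exp(-r*dt) * [p*2.671177 + (1-p)*0.000000] = 1.239729
  V(0,0) = exp(-r*dt) * [p*7.363836 + (1-p)*1.239729] = 4.073670


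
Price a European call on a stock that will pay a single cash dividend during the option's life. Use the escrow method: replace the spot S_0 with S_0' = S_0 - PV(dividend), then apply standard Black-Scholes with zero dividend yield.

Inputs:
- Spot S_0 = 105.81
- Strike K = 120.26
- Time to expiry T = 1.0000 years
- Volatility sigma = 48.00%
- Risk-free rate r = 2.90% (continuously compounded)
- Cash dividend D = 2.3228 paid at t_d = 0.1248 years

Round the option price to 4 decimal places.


Answer: Price = 14.8785

Derivation:
PV(D) = D * exp(-r * t_d) = 2.3228 * 0.99638734 = 2.31440852
S_0' = S_0 - PV(D) = 105.8100 - 2.31440852 = 103.49559148
d1 = (ln(S_0'/K) + (r + sigma^2/2)*T) / (sigma*sqrt(T)) = -0.01234802
d2 = d1 - sigma*sqrt(T) = -0.49234802
exp(-rT) = 0.97141646
N(d1) = 0.49507398; N(d2) = 0.31123667
C = S_0' * N(d1) - K * exp(-rT) * N(d2) = 103.49559148 * 0.49507398 - 120.2600 * 0.97141646 * 0.31123667 = 14.8785


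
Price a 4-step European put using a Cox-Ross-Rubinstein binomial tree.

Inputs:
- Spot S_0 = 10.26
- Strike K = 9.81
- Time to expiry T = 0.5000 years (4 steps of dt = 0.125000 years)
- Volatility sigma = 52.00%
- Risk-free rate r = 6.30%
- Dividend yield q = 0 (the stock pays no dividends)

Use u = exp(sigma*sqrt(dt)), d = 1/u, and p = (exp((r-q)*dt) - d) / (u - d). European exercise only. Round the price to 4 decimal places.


dt = T/N = 0.125000
u = exp(sigma*sqrt(dt)) = 1.201833; d = 1/u = 0.832062
p = (exp((r-q)*dt) - d) / (u - d) = 0.475548
Discount per step: exp(-r*dt) = 0.992156
Stock lattice S(k, i) with i counting down-moves:
  k=0: S(0,0) = 10.2600
  k=1: S(1,0) = 12.3308; S(1,1) = 8.5370
  k=2: S(2,0) = 14.8196; S(2,1) = 10.2600; S(2,2) = 7.1033
  k=3: S(3,0) = 17.8106; S(3,1) = 12.3308; S(3,2) = 8.5370; S(3,3) = 5.9104
  k=4: S(4,0) = 21.4054; S(4,1) = 14.8196; S(4,2) = 10.2600; S(4,3) = 7.1033; S(4,4) = 4.9178
Terminal payoffs V(N, i) = max(K - S_T, 0):
  V(4,0) = 0.000000; V(4,1) = 0.000000; V(4,2) = 0.000000; V(4,3) = 2.706715; V(4,4) = 4.892197
Backward induction: V(k, i) = exp(-r*dt) * [p * V(k+1, i) + (1-p) * V(k+1, i+1)].
  V(3,0) = exp(-r*dt) * [p*0.000000 + (1-p)*0.000000] = 0.000000
  V(3,1) = exp(-r*dt) * [p*0.000000 + (1-p)*0.000000] = 0.000000
  V(3,2) = exp(-r*dt) * [p*0.000000 + (1-p)*2.706715] = 1.408407
  V(3,3) = exp(-r*dt) * [p*2.706715 + (1-p)*4.892197] = 3.822673
  V(2,0) = exp(-r*dt) * [p*0.000000 + (1-p)*0.000000] = 0.000000
  V(2,1) = exp(-r*dt) * [p*0.000000 + (1-p)*1.408407] = 0.732848
  V(2,2) = exp(-r*dt) * [p*1.408407 + (1-p)*3.822673] = 2.653594
  V(1,0) = exp(-r*dt) * [p*0.000000 + (1-p)*0.732848] = 0.381328
  V(1,1) = exp(-r*dt) * [p*0.732848 + (1-p)*2.653594] = 1.726536
  V(0,0) = exp(-r*dt) * [p*0.381328 + (1-p)*1.726536] = 1.078300

Answer: Price = V(0,0) = 1.0783


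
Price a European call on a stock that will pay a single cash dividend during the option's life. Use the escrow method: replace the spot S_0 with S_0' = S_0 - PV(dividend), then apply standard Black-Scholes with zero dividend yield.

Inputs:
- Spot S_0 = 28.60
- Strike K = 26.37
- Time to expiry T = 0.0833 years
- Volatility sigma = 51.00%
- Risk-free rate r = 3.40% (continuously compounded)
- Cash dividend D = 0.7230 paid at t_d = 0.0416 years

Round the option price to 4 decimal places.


Answer: Price = 2.5038

Derivation:
PV(D) = D * exp(-r * t_d) = 0.7230 * 0.99858660 = 0.72197811
S_0' = S_0 - PV(D) = 28.6000 - 0.72197811 = 27.87802189
d1 = (ln(S_0'/K) + (r + sigma^2/2)*T) / (sigma*sqrt(T)) = 0.47064817
d2 = d1 - sigma*sqrt(T) = 0.32345330
exp(-rT) = 0.99717181
N(d1) = 0.68105400; N(d2) = 0.62682402
C = S_0' * N(d1) - K * exp(-rT) * N(d2) = 27.87802189 * 0.68105400 - 26.3700 * 0.99717181 * 0.62682402 = 2.5038


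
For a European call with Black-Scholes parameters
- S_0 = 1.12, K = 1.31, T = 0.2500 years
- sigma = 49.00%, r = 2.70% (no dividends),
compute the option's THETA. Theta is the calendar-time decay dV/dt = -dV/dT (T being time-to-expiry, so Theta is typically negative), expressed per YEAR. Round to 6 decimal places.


Answer: Theta = -0.202343

Derivation:
d1 = -0.4895344976; d2 = -0.7345344976
phi(d1) = 0.3538930446; exp(-qT) = 1.0000000000; exp(-rT) = 0.9932727301
Theta = -S*exp(-qT)*phi(d1)*sigma/(2*sqrt(T)) - r*K*exp(-rT)*N(d2) + q*S*exp(-qT)*N(d1)
N(d1) = 0.3122316687; N(d2) = 0.2313115215; sqrt(T) = 0.5000000000
Term 1 = -1.1200 * 1.0000000000 * 0.3538930446 * 0.4900 / (2 * 0.5000000000) = -0.1942165029
Term 2 = -0.0270 * 1.3100 * 0.9932727301 * 0.2313115215 = -0.0081264494
Term 3 = 0 (no dividend yield, q = 0)
Theta = -0.1942165029 + (-0.0081264494) + (0.0000000000) = -0.202343


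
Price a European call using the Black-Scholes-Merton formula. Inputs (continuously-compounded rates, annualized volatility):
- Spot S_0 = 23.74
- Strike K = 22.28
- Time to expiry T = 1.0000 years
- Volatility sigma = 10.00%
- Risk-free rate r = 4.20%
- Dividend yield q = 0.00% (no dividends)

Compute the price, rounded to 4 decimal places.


Answer: Price = 2.5451

Derivation:
d1 = (ln(S/K) + (r - q + 0.5*sigma^2) * T) / (sigma * sqrt(T)) = 1.10471974
d2 = d1 - sigma * sqrt(T) = 1.00471974
exp(-rT) = 0.95886978; exp(-qT) = 1.00000000
C = S_0 * exp(-qT) * N(d1) - K * exp(-rT) * N(d2)
N(d1) = 0.86535948; N(d2) = 0.84248409
C = 23.7400 * 1.00000000 * 0.86535948 - 22.2800 * 0.95886978 * 0.84248409 = 2.5451


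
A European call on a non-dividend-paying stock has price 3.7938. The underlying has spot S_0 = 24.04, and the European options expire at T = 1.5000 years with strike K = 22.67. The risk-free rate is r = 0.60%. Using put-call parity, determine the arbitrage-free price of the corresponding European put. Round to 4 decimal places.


Put-call parity: C - P = S_0 * exp(-qT) - K * exp(-rT).
S_0 * exp(-qT) = 24.0400 * 1.00000000 = 24.04000000
K * exp(-rT) = 22.6700 * 0.99104038 = 22.46688539
P = C - S*exp(-qT) + K*exp(-rT)
P = 3.7938 - 24.04000000 + 22.46688539 = 2.2207

Answer: Put price = 2.2207


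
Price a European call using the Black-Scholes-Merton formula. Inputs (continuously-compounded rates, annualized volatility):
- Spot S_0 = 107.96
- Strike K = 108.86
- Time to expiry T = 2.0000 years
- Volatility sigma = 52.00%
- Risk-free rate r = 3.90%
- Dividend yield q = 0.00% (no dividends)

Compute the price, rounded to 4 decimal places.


d1 = (ln(S/K) + (r - q + 0.5*sigma^2) * T) / (sigma * sqrt(T)) = 0.46247250
d2 = d1 - sigma * sqrt(T) = -0.27291856
exp(-rT) = 0.92496443; exp(-qT) = 1.00000000
C = S_0 * exp(-qT) * N(d1) - K * exp(-rT) * N(d2)
N(d1) = 0.67812874; N(d2) = 0.39245791
C = 107.9600 * 1.00000000 * 0.67812874 - 108.8600 * 0.92496443 * 0.39245791 = 33.6936

Answer: Price = 33.6936


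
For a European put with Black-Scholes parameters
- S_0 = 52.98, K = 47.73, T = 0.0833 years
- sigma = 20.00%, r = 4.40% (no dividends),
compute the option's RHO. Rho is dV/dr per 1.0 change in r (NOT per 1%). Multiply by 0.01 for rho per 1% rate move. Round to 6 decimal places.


d1 = 1.9001895794; d2 = 1.8424661007
phi(d1) = 0.0655921830; exp(-qT) = 1.0000000000; exp(-rT) = 0.9963415086
N(-d2) = 0.0327035004
Rho = -K*T*exp(-rT)*N(-d2) = -47.7300 * 0.0833 * 0.9963415086 * 0.0327035004 = -0.129550

Answer: Rho = -0.129550


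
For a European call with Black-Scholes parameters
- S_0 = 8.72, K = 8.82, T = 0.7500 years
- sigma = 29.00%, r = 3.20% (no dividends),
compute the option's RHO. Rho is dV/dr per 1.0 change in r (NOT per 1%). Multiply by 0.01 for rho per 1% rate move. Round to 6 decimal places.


d1 = 0.1757329508; d2 = -0.0754144163
phi(d1) = 0.3928295139; exp(-qT) = 1.0000000000; exp(-rT) = 0.9762857098
N(d2) = 0.4699424947
Rho = K*T*exp(-rT)*N(d2) = 8.8200 * 0.7500 * 0.9762857098 * 0.4699424947 = 3.034950

Answer: Rho = 3.034950


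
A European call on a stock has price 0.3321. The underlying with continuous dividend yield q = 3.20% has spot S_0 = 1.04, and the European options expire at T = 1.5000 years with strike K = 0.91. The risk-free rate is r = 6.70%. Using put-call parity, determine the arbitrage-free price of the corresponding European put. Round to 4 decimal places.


Put-call parity: C - P = S_0 * exp(-qT) - K * exp(-rT).
S_0 * exp(-qT) = 1.0400 * 0.95313379 = 0.99125914
K * exp(-rT) = 0.9100 * 0.90438511 = 0.82299045
P = C - S*exp(-qT) + K*exp(-rT)
P = 0.3321 - 0.99125914 + 0.82299045 = 0.1638

Answer: Put price = 0.1638


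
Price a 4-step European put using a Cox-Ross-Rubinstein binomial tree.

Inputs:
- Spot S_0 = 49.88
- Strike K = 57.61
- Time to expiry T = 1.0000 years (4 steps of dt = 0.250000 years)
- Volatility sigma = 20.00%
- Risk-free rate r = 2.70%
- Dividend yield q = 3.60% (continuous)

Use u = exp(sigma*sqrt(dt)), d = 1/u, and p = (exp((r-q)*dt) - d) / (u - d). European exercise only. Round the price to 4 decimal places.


dt = T/N = 0.250000
u = exp(sigma*sqrt(dt)) = 1.105171; d = 1/u = 0.904837
p = (exp((r-q)*dt) - d) / (u - d) = 0.463802
Discount per step: exp(-r*dt) = 0.993273
Stock lattice S(k, i) with i counting down-moves:
  k=0: S(0,0) = 49.8800
  k=1: S(1,0) = 55.1259; S(1,1) = 45.1333
  k=2: S(2,0) = 60.9236; S(2,1) = 49.8800; S(2,2) = 40.8383
  k=3: S(3,0) = 67.3310; S(3,1) = 55.1259; S(3,2) = 45.1333; S(3,3) = 36.9520
  k=4: S(4,0) = 74.4122; S(4,1) = 60.9236; S(4,2) = 49.8800; S(4,3) = 40.8383; S(4,4) = 33.4356
Terminal payoffs V(N, i) = max(K - S_T, 0):
  V(4,0) = 0.000000; V(4,1) = 0.000000; V(4,2) = 7.730000; V(4,3) = 16.771710; V(4,4) = 24.174436
Backward induction: V(k, i) = exp(-r*dt) * [p * V(k+1, i) + (1-p) * V(k+1, i+1)].
  V(3,0) = exp(-r*dt) * [p*0.000000 + (1-p)*0.000000] = 0.000000
  V(3,1) = exp(-r*dt) * [p*0.000000 + (1-p)*7.730000] = 4.116926
  V(3,2) = exp(-r*dt) * [p*7.730000 + (1-p)*16.771710] = 12.493529
  V(3,3) = exp(-r*dt) * [p*16.771710 + (1-p)*24.174436] = 20.601505
  V(2,0) = exp(-r*dt) * [p*0.000000 + (1-p)*4.116926] = 2.192636
  V(2,1) = exp(-r*dt) * [p*4.116926 + (1-p)*12.493529] = 8.550531
  V(2,2) = exp(-r*dt) * [p*12.493529 + (1-p)*20.601505] = 16.727714
  V(1,0) = exp(-r*dt) * [p*2.192636 + (1-p)*8.550531] = 5.564041
  V(1,1) = exp(-r*dt) * [p*8.550531 + (1-p)*16.727714] = 12.848101
  V(0,0) = exp(-r*dt) * [p*5.564041 + (1-p)*12.848101] = 9.406033

Answer: Price = V(0,0) = 9.4060


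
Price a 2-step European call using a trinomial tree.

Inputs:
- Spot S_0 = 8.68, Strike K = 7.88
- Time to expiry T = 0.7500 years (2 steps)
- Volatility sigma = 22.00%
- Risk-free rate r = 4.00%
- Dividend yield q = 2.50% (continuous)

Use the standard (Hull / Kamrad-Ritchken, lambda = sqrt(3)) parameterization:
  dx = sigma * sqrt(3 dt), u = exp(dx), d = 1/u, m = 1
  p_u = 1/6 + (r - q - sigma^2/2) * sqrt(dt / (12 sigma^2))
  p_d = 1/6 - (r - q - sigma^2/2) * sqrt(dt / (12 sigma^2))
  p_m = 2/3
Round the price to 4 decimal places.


dt = T/N = 0.375000; dx = sigma*sqrt(3*dt) = 0.233345
u = exp(dx) = 1.262817; d = 1/u = 0.791880
p_u = 0.159274, p_m = 0.666667, p_d = 0.174059
Discount per step: exp(-r*dt) = 0.985112
Stock lattice S(k, j) with j the centered position index:
  k=0: S(0,+0) = 8.6800
  k=1: S(1,-1) = 6.8735; S(1,+0) = 8.6800; S(1,+1) = 10.9613
  k=2: S(2,-2) = 5.4430; S(2,-1) = 6.8735; S(2,+0) = 8.6800; S(2,+1) = 10.9613; S(2,+2) = 13.8421
Terminal payoffs V(N, j) = max(S_T - K, 0):
  V(2,-2) = 0.000000; V(2,-1) = 0.000000; V(2,+0) = 0.800000; V(2,+1) = 3.081255; V(2,+2) = 5.962063
Backward induction: V(k, j) = exp(-r*dt) * [p_u * V(k+1, j+1) + p_m * V(k+1, j) + p_d * V(k+1, j-1)]
  V(1,-1) = exp(-r*dt) * [p_u*0.800000 + p_m*0.000000 + p_d*0.000000] = 0.125522
  V(1,+0) = exp(-r*dt) * [p_u*3.081255 + p_m*0.800000 + p_d*0.000000] = 1.008851
  V(1,+1) = exp(-r*dt) * [p_u*5.962063 + p_m*3.081255 + p_d*0.800000] = 3.096226
  V(0,+0) = exp(-r*dt) * [p_u*3.096226 + p_m*1.008851 + p_d*0.125522] = 1.169884

Answer: Price = V(0,0) = 1.1699


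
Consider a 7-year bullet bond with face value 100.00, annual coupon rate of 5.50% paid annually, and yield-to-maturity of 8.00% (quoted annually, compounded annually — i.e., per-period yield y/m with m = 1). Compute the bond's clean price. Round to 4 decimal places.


Answer: Price = 86.9841

Derivation:
Coupon per period c = face * coupon_rate / m = 5.500000
Periods per year m = 1; per-period yield y/m = 0.080000
Number of cashflows N = 7
Cashflows (t years, CF_t, discount factor 1/(1+y/m)^(m*t), PV):
  t = 1.0000: CF_t = 5.500000, DF = 0.925926, PV = 5.092593
  t = 2.0000: CF_t = 5.500000, DF = 0.857339, PV = 4.715364
  t = 3.0000: CF_t = 5.500000, DF = 0.793832, PV = 4.366077
  t = 4.0000: CF_t = 5.500000, DF = 0.735030, PV = 4.042664
  t = 5.0000: CF_t = 5.500000, DF = 0.680583, PV = 3.743208
  t = 6.0000: CF_t = 5.500000, DF = 0.630170, PV = 3.465933
  t = 7.0000: CF_t = 105.500000, DF = 0.583490, PV = 61.558237
Price P = sum_t PV_t = 86.984075


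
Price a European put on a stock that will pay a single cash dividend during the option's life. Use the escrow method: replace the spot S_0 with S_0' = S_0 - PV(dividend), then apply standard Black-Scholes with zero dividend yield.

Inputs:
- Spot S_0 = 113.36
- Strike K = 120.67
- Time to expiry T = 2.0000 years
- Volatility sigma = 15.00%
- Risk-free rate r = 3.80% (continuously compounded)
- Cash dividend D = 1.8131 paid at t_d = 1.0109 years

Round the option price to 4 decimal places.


PV(D) = D * exp(-r * t_d) = 1.8131 * 0.96231427 = 1.74477200
S_0' = S_0 - PV(D) = 113.3600 - 1.74477200 = 111.61522800
d1 = (ln(S_0'/K) + (r + sigma^2/2)*T) / (sigma*sqrt(T)) = 0.09662824
d2 = d1 - sigma*sqrt(T) = -0.11550379
exp(-rT) = 0.92681621
N(-d1) = 0.46151081; N(-d2) = 0.54597709
P = K * exp(-rT) * N(-d2) - S_0' * N(-d1) = 120.6700 * 0.92681621 * 0.54597709 - 111.61522800 * 0.46151081 = 9.5498

Answer: Price = 9.5498


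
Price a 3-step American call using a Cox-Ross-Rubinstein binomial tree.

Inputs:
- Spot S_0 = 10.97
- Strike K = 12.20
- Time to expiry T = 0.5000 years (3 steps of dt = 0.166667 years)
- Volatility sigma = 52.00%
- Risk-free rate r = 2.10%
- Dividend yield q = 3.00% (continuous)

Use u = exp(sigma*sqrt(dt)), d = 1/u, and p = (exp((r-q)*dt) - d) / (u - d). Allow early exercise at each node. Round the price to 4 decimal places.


dt = T/N = 0.166667
u = exp(sigma*sqrt(dt)) = 1.236505; d = 1/u = 0.808731
p = (exp((r-q)*dt) - d) / (u - d) = 0.443622
Discount per step: exp(-r*dt) = 0.996506
Stock lattice S(k, i) with i counting down-moves:
  k=0: S(0,0) = 10.9700
  k=1: S(1,0) = 13.5645; S(1,1) = 8.8718
  k=2: S(2,0) = 16.7725; S(2,1) = 10.9700; S(2,2) = 7.1749
  k=3: S(3,0) = 20.7393; S(3,1) = 13.5645; S(3,2) = 8.8718; S(3,3) = 5.8025
Terminal payoffs V(N, i) = max(S_T - K, 0):
  V(3,0) = 8.539324; V(3,1) = 1.364463; V(3,2) = 0.000000; V(3,3) = 0.000000
Backward induction: V(k, i) = exp(-r*dt) * [p * V(k+1, i) + (1-p) * V(k+1, i+1)]; then take max(V_cont, immediate exercise) for American.
  V(2,0) = exp(-r*dt) * [p*8.539324 + (1-p)*1.364463] = 4.531503; exercise = 4.572531; V(2,0) = max -> 4.572531
  V(2,1) = exp(-r*dt) * [p*1.364463 + (1-p)*0.000000] = 0.603191; exercise = 0.000000; V(2,1) = max -> 0.603191
  V(2,2) = exp(-r*dt) * [p*0.000000 + (1-p)*0.000000] = 0.000000; exercise = 0.000000; V(2,2) = max -> 0.000000
  V(1,0) = exp(-r*dt) * [p*4.572531 + (1-p)*0.603191] = 2.355819; exercise = 1.364463; V(1,0) = max -> 2.355819
  V(1,1) = exp(-r*dt) * [p*0.603191 + (1-p)*0.000000] = 0.266654; exercise = 0.000000; V(1,1) = max -> 0.266654
  V(0,0) = exp(-r*dt) * [p*2.355819 + (1-p)*0.266654] = 1.189284; exercise = 0.000000; V(0,0) = max -> 1.189284

Answer: Price = V(0,0) = 1.1893


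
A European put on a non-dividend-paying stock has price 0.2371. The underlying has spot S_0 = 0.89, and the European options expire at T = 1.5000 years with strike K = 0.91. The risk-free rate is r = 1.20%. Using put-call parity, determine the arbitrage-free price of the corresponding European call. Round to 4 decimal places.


Put-call parity: C - P = S_0 * exp(-qT) - K * exp(-rT).
S_0 * exp(-qT) = 0.8900 * 1.00000000 = 0.89000000
K * exp(-rT) = 0.9100 * 0.98216103 = 0.89376654
C = P + S*exp(-qT) - K*exp(-rT)
C = 0.2371 + 0.89000000 - 0.89376654 = 0.2333

Answer: Call price = 0.2333


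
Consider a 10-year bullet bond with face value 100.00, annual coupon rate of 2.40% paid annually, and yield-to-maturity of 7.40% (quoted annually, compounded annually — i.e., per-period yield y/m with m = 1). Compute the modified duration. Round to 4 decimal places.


Answer: Modified duration = 8.1154

Derivation:
Coupon per period c = face * coupon_rate / m = 2.400000
Periods per year m = 1; per-period yield y/m = 0.074000
Number of cashflows N = 10
Cashflows (t years, CF_t, discount factor 1/(1+y/m)^(m*t), PV):
  t = 1.0000: CF_t = 2.400000, DF = 0.931099, PV = 2.234637
  t = 2.0000: CF_t = 2.400000, DF = 0.866945, PV = 2.080667
  t = 3.0000: CF_t = 2.400000, DF = 0.807211, PV = 1.937307
  t = 4.0000: CF_t = 2.400000, DF = 0.751593, PV = 1.803824
  t = 5.0000: CF_t = 2.400000, DF = 0.699808, PV = 1.679538
  t = 6.0000: CF_t = 2.400000, DF = 0.651590, PV = 1.563816
  t = 7.0000: CF_t = 2.400000, DF = 0.606694, PV = 1.456067
  t = 8.0000: CF_t = 2.400000, DF = 0.564892, PV = 1.355742
  t = 9.0000: CF_t = 2.400000, DF = 0.525971, PV = 1.262329
  t = 10.0000: CF_t = 102.400000, DF = 0.489731, PV = 50.148407
Price P = sum_t PV_t = 65.522334
First compute Macaulay numerator sum_t t * PV_t:
  t * PV_t at t = 1.0000: 2.234637
  t * PV_t at t = 2.0000: 4.161335
  t * PV_t at t = 3.0000: 5.811920
  t * PV_t at t = 4.0000: 7.215295
  t * PV_t at t = 5.0000: 8.397690
  t * PV_t at t = 6.0000: 9.382894
  t * PV_t at t = 7.0000: 10.192467
  t * PV_t at t = 8.0000: 10.845935
  t * PV_t at t = 9.0000: 11.360965
  t * PV_t at t = 10.0000: 501.484071
Macaulay duration D = 571.087209 / 65.522334 = 8.715917
Modified duration = D / (1 + y/m) = 8.715917 / (1 + 0.074000) = 8.115379


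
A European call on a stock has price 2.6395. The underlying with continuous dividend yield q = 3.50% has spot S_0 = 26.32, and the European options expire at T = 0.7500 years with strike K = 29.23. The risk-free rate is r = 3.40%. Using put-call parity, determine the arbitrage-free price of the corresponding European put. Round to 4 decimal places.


Answer: Put price = 5.4955

Derivation:
Put-call parity: C - P = S_0 * exp(-qT) - K * exp(-rT).
S_0 * exp(-qT) = 26.3200 * 0.97409154 = 25.63808923
K * exp(-rT) = 29.2300 * 0.97482238 = 28.49405814
P = C - S*exp(-qT) + K*exp(-rT)
P = 2.6395 - 25.63808923 + 28.49405814 = 5.4955


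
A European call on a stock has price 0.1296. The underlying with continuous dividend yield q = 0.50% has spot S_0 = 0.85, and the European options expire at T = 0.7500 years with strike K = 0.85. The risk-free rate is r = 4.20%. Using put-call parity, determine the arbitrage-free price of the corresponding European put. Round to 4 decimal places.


Answer: Put price = 0.1064

Derivation:
Put-call parity: C - P = S_0 * exp(-qT) - K * exp(-rT).
S_0 * exp(-qT) = 0.8500 * 0.99625702 = 0.84681847
K * exp(-rT) = 0.8500 * 0.96899096 = 0.82364231
P = C - S*exp(-qT) + K*exp(-rT)
P = 0.1296 - 0.84681847 + 0.82364231 = 0.1064


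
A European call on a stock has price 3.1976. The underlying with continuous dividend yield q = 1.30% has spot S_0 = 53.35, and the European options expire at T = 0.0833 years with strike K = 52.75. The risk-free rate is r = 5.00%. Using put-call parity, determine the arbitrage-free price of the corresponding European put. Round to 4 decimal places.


Answer: Put price = 2.4361

Derivation:
Put-call parity: C - P = S_0 * exp(-qT) - K * exp(-rT).
S_0 * exp(-qT) = 53.3500 * 0.99891769 = 53.29225855
K * exp(-rT) = 52.7500 * 0.99584366 = 52.53075315
P = C - S*exp(-qT) + K*exp(-rT)
P = 3.1976 - 53.29225855 + 52.53075315 = 2.4361


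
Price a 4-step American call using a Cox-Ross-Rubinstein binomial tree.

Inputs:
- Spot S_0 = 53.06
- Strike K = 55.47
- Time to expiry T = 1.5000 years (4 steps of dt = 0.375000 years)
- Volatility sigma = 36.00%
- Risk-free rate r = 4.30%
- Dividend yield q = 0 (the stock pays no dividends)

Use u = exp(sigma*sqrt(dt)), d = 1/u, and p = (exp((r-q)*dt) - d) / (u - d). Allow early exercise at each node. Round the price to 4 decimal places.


dt = T/N = 0.375000
u = exp(sigma*sqrt(dt)) = 1.246643; d = 1/u = 0.802154
p = (exp((r-q)*dt) - d) / (u - d) = 0.481680
Discount per step: exp(-r*dt) = 0.984004
Stock lattice S(k, i) with i counting down-moves:
  k=0: S(0,0) = 53.0600
  k=1: S(1,0) = 66.1469; S(1,1) = 42.5623
  k=2: S(2,0) = 82.4615; S(2,1) = 53.0600; S(2,2) = 34.1416
  k=3: S(3,0) = 102.8000; S(3,1) = 66.1469; S(3,2) = 42.5623; S(3,3) = 27.3868
  k=4: S(4,0) = 128.1549; S(4,1) = 82.4615; S(4,2) = 53.0600; S(4,3) = 34.1416; S(4,4) = 21.9684
Terminal payoffs V(N, i) = max(S_T - K, 0):
  V(4,0) = 72.684896; V(4,1) = 26.991499; V(4,2) = 0.000000; V(4,3) = 0.000000; V(4,4) = 0.000000
Backward induction: V(k, i) = exp(-r*dt) * [p * V(k+1, i) + (1-p) * V(k+1, i+1)]; then take max(V_cont, immediate exercise) for American.
  V(3,0) = exp(-r*dt) * [p*72.684896 + (1-p)*26.991499] = 48.217304; exercise = 47.330023; V(3,0) = max -> 48.217304
  V(3,1) = exp(-r*dt) * [p*26.991499 + (1-p)*0.000000] = 12.793310; exercise = 10.676860; V(3,1) = max -> 12.793310
  V(3,2) = exp(-r*dt) * [p*0.000000 + (1-p)*0.000000] = 0.000000; exercise = 0.000000; V(3,2) = max -> 0.000000
  V(3,3) = exp(-r*dt) * [p*0.000000 + (1-p)*0.000000] = 0.000000; exercise = 0.000000; V(3,3) = max -> 0.000000
  V(2,0) = exp(-r*dt) * [p*48.217304 + (1-p)*12.793310] = 29.378779; exercise = 26.991499; V(2,0) = max -> 29.378779
  V(2,1) = exp(-r*dt) * [p*12.793310 + (1-p)*0.000000] = 6.063716; exercise = 0.000000; V(2,1) = max -> 6.063716
  V(2,2) = exp(-r*dt) * [p*0.000000 + (1-p)*0.000000] = 0.000000; exercise = 0.000000; V(2,2) = max -> 0.000000
  V(1,0) = exp(-r*dt) * [p*29.378779 + (1-p)*6.063716] = 17.017493; exercise = 10.676860; V(1,0) = max -> 17.017493
  V(1,1) = exp(-r*dt) * [p*6.063716 + (1-p)*0.000000] = 2.874053; exercise = 0.000000; V(1,1) = max -> 2.874053
  V(0,0) = exp(-r*dt) * [p*17.017493 + (1-p)*2.874053] = 9.531725; exercise = 0.000000; V(0,0) = max -> 9.531725

Answer: Price = V(0,0) = 9.5317


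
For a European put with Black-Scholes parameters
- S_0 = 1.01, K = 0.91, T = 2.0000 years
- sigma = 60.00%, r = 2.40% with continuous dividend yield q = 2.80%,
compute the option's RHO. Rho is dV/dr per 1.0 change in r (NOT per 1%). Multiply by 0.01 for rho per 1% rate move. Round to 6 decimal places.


Answer: Rho = -1.079039

Derivation:
d1 = 0.5377087573; d2 = -0.3108193801
phi(d1) = 0.3452439926; exp(-qT) = 0.9455391359; exp(-rT) = 0.9531337871
N(-d2) = 0.6220310321
Rho = -K*T*exp(-rT)*N(-d2) = -0.9100 * 2.0000 * 0.9531337871 * 0.6220310321 = -1.079039


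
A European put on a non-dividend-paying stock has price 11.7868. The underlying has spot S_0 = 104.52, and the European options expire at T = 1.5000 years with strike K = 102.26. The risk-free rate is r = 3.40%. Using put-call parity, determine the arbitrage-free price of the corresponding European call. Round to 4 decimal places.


Answer: Call price = 19.1313

Derivation:
Put-call parity: C - P = S_0 * exp(-qT) - K * exp(-rT).
S_0 * exp(-qT) = 104.5200 * 1.00000000 = 104.52000000
K * exp(-rT) = 102.2600 * 0.95027867 = 97.17549685
C = P + S*exp(-qT) - K*exp(-rT)
C = 11.7868 + 104.52000000 - 97.17549685 = 19.1313


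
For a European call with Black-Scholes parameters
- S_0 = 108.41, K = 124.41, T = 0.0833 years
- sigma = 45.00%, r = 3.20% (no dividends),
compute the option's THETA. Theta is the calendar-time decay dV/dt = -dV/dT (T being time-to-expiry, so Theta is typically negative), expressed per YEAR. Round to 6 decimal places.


Answer: Theta = -21.506758

Derivation:
d1 = -0.9744735108; d2 = -1.1043513380
phi(d1) = 0.2481460376; exp(-qT) = 1.0000000000; exp(-rT) = 0.9973379496
Theta = -S*exp(-qT)*phi(d1)*sigma/(2*sqrt(T)) - r*K*exp(-rT)*N(d2) + q*S*exp(-qT)*N(d1)
N(d1) = 0.1649107427; N(d2) = 0.1347203805; sqrt(T) = 0.2886173938
Term 1 = -108.4100 * 1.0000000000 * 0.2481460376 * 0.4500 / (2 * 0.2886173938) = -20.9718482520
Term 2 = -0.0320 * 124.4100 * 0.9973379496 * 0.1347203805 = -0.5349102424
Term 3 = 0 (no dividend yield, q = 0)
Theta = -20.9718482520 + (-0.5349102424) + (0.0000000000) = -21.506758


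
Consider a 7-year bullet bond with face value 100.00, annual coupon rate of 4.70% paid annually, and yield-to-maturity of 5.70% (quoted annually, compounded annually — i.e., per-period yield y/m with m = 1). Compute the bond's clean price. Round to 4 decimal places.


Answer: Price = 94.3576

Derivation:
Coupon per period c = face * coupon_rate / m = 4.700000
Periods per year m = 1; per-period yield y/m = 0.057000
Number of cashflows N = 7
Cashflows (t years, CF_t, discount factor 1/(1+y/m)^(m*t), PV):
  t = 1.0000: CF_t = 4.700000, DF = 0.946074, PV = 4.446547
  t = 2.0000: CF_t = 4.700000, DF = 0.895056, PV = 4.206761
  t = 3.0000: CF_t = 4.700000, DF = 0.846789, PV = 3.979907
  t = 4.0000: CF_t = 4.700000, DF = 0.801125, PV = 3.765285
  t = 5.0000: CF_t = 4.700000, DF = 0.757923, PV = 3.562238
  t = 6.0000: CF_t = 4.700000, DF = 0.717051, PV = 3.370140
  t = 7.0000: CF_t = 104.700000, DF = 0.678383, PV = 71.026722
Price P = sum_t PV_t = 94.357600


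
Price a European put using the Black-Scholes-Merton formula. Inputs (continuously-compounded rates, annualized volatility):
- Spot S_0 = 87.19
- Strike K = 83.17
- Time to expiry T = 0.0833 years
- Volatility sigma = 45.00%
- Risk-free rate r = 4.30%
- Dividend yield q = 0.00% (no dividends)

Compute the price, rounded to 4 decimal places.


d1 = (ln(S/K) + (r - q + 0.5*sigma^2) * T) / (sigma * sqrt(T)) = 0.45595900
d2 = d1 - sigma * sqrt(T) = 0.32608118
exp(-rT) = 0.99642451; exp(-qT) = 1.00000000
P = K * exp(-rT) * N(-d2) - S_0 * exp(-qT) * N(-d1)
N(-d1) = 0.32420973; N(-d2) = 0.37218147
P = 83.1700 * 0.99642451 * 0.37218147 - 87.1900 * 1.00000000 * 0.32420973 = 2.5758

Answer: Price = 2.5758


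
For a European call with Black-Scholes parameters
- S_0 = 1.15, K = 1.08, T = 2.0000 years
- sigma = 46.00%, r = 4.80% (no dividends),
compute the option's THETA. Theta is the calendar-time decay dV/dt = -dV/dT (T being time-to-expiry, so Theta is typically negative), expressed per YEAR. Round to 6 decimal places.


d1 = 0.5693760631; d2 = -0.0811621756
phi(d1) = 0.3392448762; exp(-qT) = 1.0000000000; exp(-rT) = 0.9084640161
Theta = -S*exp(-qT)*phi(d1)*sigma/(2*sqrt(T)) - r*K*exp(-rT)*N(d2) + q*S*exp(-qT)*N(d1)
N(d1) = 0.7154495212; N(d2) = 0.4676564899; sqrt(T) = 1.4142135624
Term 1 = -1.1500 * 1.0000000000 * 0.3392448762 * 0.4600 / (2 * 1.4142135624) = -0.0634488822
Term 2 = -0.0480 * 1.0800 * 0.9084640161 * 0.4676564899 = -0.0220241770
Term 3 = 0 (no dividend yield, q = 0)
Theta = -0.0634488822 + (-0.0220241770) + (0.0000000000) = -0.085473

Answer: Theta = -0.085473


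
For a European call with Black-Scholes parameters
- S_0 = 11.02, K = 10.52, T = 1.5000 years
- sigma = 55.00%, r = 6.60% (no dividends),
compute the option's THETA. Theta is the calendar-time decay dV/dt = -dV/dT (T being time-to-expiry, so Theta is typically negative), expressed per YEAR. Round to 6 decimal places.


Answer: Theta = -1.131491

Derivation:
d1 = 0.5527067200; d2 = -0.1209029592
phi(d1) = 0.3424324413; exp(-qT) = 1.0000000000; exp(-rT) = 0.9057427080
Theta = -S*exp(-qT)*phi(d1)*sigma/(2*sqrt(T)) - r*K*exp(-rT)*N(d2) + q*S*exp(-qT)*N(d1)
N(d1) = 0.7097678745; N(d2) = 0.4518839491; sqrt(T) = 1.2247448714
Term 1 = -11.0200 * 1.0000000000 * 0.3424324413 * 0.5500 / (2 * 1.2247448714) = -0.8473123975
Term 2 = -0.0660 * 10.5200 * 0.9057427080 * 0.4518839491 = -0.2841786437
Term 3 = 0 (no dividend yield, q = 0)
Theta = -0.8473123975 + (-0.2841786437) + (0.0000000000) = -1.131491


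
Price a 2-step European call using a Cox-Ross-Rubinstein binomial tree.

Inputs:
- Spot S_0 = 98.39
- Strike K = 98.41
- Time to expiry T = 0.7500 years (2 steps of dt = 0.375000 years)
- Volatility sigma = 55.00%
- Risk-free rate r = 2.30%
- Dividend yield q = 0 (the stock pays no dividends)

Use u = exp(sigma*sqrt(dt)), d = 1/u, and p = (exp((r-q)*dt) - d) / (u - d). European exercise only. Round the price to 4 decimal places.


dt = T/N = 0.375000
u = exp(sigma*sqrt(dt)) = 1.400466; d = 1/u = 0.714048
p = (exp((r-q)*dt) - d) / (u - d) = 0.429205
Discount per step: exp(-r*dt) = 0.991412
Stock lattice S(k, i) with i counting down-moves:
  k=0: S(0,0) = 98.3900
  k=1: S(1,0) = 137.7918; S(1,1) = 70.2552
  k=2: S(2,0) = 192.9727; S(2,1) = 98.3900; S(2,2) = 50.1656
Terminal payoffs V(N, i) = max(S_T - K, 0):
  V(2,0) = 94.562724; V(2,1) = 0.000000; V(2,2) = 0.000000
Backward induction: V(k, i) = exp(-r*dt) * [p * V(k+1, i) + (1-p) * V(k+1, i+1)].
  V(1,0) = exp(-r*dt) * [p*94.562724 + (1-p)*0.000000] = 40.238277
  V(1,1) = exp(-r*dt) * [p*0.000000 + (1-p)*0.000000] = 0.000000
  V(0,0) = exp(-r*dt) * [p*40.238277 + (1-p)*0.000000] = 17.122169

Answer: Price = V(0,0) = 17.1222


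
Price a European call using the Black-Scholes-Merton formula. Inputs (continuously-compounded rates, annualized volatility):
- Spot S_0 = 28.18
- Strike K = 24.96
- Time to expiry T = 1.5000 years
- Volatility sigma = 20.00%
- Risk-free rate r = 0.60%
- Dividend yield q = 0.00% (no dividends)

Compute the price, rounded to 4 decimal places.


d1 = (ln(S/K) + (r - q + 0.5*sigma^2) * T) / (sigma * sqrt(T)) = 0.65457699
d2 = d1 - sigma * sqrt(T) = 0.40962802
exp(-rT) = 0.99104038; exp(-qT) = 1.00000000
C = S_0 * exp(-qT) * N(d1) - K * exp(-rT) * N(d2)
N(d1) = 0.74362993; N(d2) = 0.65896058
C = 28.1800 * 1.00000000 * 0.74362993 - 24.9600 * 0.99104038 * 0.65896058 = 4.6552

Answer: Price = 4.6552
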